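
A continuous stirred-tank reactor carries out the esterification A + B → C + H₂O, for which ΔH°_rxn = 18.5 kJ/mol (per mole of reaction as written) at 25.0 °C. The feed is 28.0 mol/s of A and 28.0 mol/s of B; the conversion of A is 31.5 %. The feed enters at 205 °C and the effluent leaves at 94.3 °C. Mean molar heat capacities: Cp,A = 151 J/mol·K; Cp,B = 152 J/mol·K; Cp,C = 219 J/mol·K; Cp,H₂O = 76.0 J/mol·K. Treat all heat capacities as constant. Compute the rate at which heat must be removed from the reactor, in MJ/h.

Q_out = 2810 MJ/h

Extent of reaction ξ = 0.315 × 28.0 = 8.82 mol/s
Reaction term: ξ·ΔH°_rxn = 8.82 × 18.5 = 163.17 kJ/s
Sensible, feed 205→25 °C: -1527.1 kJ/s
Outlet flows (mol/s): A 19.18, B 19.18, C 8.82, H₂O 8.82
Sensible, products 25→94.3 °C: 583.05 kJ/s
Q = ΔH = -780.9 kJ/s = -780.9 kW
Heat removed = 2811.2 MJ/h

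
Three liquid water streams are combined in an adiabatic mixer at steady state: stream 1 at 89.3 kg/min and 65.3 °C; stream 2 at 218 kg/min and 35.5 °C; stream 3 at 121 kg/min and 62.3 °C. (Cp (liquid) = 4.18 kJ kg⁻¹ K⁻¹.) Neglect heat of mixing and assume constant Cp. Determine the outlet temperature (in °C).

Energy balance with Q = 0: Σ ṁᵢCp,ᵢ(T_out − Tᵢ) = 0
Σ ṁᵢCp,ᵢTᵢ = 89.3×4.18×65.3 + 218×4.18×35.5 + 121×4.18×62.3 = 88234
Σ ṁᵢCp,ᵢ = 89.3×4.18 + 218×4.18 + 121×4.18 = 1790.3
T_out = 88234 / 1790.3 = 49.285 °C

T_out = 49.3 °C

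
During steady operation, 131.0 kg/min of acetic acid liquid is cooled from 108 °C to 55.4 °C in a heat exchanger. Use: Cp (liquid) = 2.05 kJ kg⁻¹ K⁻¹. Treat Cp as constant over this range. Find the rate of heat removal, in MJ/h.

Q = ṁ·Cp·ΔT = 131.0 × 2.05 × (55.4 − 108) = -14126 kJ/min
Converting: 14126 / 60 s = 235.43 kW
Cooling duty = 847.54 MJ/h

Q_c = 848 MJ/h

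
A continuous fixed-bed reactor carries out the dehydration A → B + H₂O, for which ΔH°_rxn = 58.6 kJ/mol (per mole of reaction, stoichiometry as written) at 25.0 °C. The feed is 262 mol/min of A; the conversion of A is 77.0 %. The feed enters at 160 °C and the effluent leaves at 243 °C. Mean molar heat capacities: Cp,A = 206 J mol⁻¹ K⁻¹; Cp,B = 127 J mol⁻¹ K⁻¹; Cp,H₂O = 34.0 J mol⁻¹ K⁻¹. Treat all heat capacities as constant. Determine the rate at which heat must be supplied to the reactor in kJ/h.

Extent of reaction ξ = 0.770 × 262 = 201.74 mol/min
Reaction term: ξ·ΔH°_rxn = 201.74 × 58.6 = 11822 kJ/min
Sensible, feed 160→25 °C: -7286.2 kJ/min
Outlet flows (mol/min): A 60.26, B 201.74, H₂O 201.74
Sensible, products 25→243 °C: 9786.8 kJ/min
Q = ΔH = 14323 kJ/min = 238.71 kW
Heat supplied = 859350 kJ/h

Q_in = 859000 kJ/h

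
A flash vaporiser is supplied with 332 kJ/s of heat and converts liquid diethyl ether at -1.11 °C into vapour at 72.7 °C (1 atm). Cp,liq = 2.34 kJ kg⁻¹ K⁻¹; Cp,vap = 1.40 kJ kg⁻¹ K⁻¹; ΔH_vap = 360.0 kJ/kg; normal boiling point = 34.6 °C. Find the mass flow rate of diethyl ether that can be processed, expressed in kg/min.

Δh = 2.34×(34.6−-1.11) + 360.0 + 1.40×(72.7−34.6) = 496.9 kJ/kg
Q = 332 kJ/s = 332 kJ/s = 19920 kJ/min
ṁ = Q/Δh = 19920 / 496.9 = 40.088 kg/min

ṁ = 40.1 kg/min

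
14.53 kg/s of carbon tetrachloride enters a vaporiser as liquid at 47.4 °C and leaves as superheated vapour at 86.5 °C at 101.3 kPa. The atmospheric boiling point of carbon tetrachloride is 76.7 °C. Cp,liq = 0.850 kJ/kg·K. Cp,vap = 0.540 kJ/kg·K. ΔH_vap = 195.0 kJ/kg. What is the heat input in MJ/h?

Q = 11800 MJ/h

liquid 47.4→76.7 °C: 24.905 kJ/kg
vaporisation at 76.7 °C: 195 kJ/kg
vapour 76.7→86.5 °C: 5.292 kJ/kg
Δh = 24.905 + 195 + 5.292 = 225.2 kJ/kg
Q = ṁ·Δh = 14.53 kg/s × 225.2 kJ/kg = 3272.1 kJ/s
|Q| = 3272.1 kW = 11780 MJ/h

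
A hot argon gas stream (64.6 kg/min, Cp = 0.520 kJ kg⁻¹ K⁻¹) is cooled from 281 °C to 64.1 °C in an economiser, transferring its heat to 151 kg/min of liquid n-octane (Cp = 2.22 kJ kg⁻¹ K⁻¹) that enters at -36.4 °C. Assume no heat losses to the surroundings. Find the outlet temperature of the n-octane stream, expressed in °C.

Heat released by hot stream: Q = 64.6 × 0.520 × (281 − 64.1) = 7286.1 kJ/min
Energy balance on cold side (adiabatic exchanger): Q = ṁ_c·Cp_c·(T_c,out − T_c,in)
T_c,out = -36.4 + 7286.1/(151 × 2.22) = -14.665 °C

T_c,out = -14.7 °C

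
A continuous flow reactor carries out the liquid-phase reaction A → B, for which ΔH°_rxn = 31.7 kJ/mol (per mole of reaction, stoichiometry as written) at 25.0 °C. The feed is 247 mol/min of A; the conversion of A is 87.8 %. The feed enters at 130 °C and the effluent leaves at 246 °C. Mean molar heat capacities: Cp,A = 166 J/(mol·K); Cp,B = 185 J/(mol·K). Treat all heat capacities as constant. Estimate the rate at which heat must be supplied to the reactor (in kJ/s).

Extent of reaction ξ = 0.878 × 247 = 216.87 mol/min
Reaction term: ξ·ΔH°_rxn = 216.87 × 31.7 = 6874.7 kJ/min
Sensible, feed 130→25 °C: -4305.2 kJ/min
Outlet flows (mol/min): A 30.134, B 216.87
Sensible, products 25→246 °C: 9972.1 kJ/min
Q = ΔH = 12542 kJ/min = 209.03 kW
Heat supplied = 209.03 kJ/s

Q_in = 209 kJ/s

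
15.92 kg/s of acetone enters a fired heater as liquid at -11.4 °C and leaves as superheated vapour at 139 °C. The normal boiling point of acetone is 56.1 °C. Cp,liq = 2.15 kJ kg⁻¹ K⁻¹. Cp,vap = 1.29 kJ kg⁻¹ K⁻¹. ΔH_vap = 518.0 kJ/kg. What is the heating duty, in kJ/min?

liquid -11.4→56.1 °C: 145.12 kJ/kg
vaporisation at 56.1 °C: 518 kJ/kg
vapour 56.1→139 °C: 106.94 kJ/kg
Δh = 145.12 + 518 + 106.94 = 770.07 kJ/kg
Q = ṁ·Δh = 15.92 kg/s × 770.07 kJ/kg = 12259 kJ/s
|Q| = 12259 kW = 735570 kJ/min

Q = 736000 kJ/min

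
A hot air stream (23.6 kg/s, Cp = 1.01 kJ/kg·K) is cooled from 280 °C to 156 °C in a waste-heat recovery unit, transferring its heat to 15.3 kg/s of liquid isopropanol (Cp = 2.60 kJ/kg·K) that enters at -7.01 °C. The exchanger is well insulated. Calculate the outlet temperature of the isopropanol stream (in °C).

Heat released by hot stream: Q = 23.6 × 1.01 × (280 − 156) = 2955.7 kJ/s
Energy balance on cold side (adiabatic exchanger): Q = ṁ_c·Cp_c·(T_c,out − T_c,in)
T_c,out = -7.01 + 2955.7/(15.3 × 2.60) = 67.29 °C

T_c,out = 67.3 °C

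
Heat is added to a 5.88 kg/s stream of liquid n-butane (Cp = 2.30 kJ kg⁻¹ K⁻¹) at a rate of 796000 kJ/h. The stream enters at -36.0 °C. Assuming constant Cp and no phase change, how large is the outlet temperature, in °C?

T_out = -19.7 °C

Q = 796000 kJ/h = 221.11 kJ/s
ΔT = Q/(ṁ·Cp) = 221.11/(5.88×2.30) = 16.35 K
T_out = -36.0 + 16.35 = -19.65 °C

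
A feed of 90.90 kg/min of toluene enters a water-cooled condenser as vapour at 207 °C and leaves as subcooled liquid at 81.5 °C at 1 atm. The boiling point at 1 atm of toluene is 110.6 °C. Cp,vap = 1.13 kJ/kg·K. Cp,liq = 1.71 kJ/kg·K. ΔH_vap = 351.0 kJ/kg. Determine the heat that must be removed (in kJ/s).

Q_c = 772 kJ/s

vapour 207→110.6 °C: -108.93 kJ/kg
condensation at 110.6 °C: -351 kJ/kg
liquid 110.6→81.5 °C: -49.761 kJ/kg
Δh = -108.93 + -351 + -49.761 = -509.69 kJ/kg
Q = ṁ·Δh = 90.90 kg/min × -509.69 kJ/kg = -46331 kJ/min
|Q| = 772.18 kW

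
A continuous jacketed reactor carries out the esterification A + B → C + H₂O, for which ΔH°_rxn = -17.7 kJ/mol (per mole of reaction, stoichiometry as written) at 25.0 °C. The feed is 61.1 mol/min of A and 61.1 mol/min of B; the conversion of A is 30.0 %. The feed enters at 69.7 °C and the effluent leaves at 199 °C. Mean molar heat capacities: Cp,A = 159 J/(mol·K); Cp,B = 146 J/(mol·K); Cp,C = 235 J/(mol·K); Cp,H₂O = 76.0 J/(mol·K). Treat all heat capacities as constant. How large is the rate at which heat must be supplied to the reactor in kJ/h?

Q_in = 126000 kJ/h

Extent of reaction ξ = 0.300 × 61.1 = 18.33 mol/min
Reaction term: ξ·ΔH°_rxn = 18.33 × -17.7 = -324.44 kJ/min
Sensible, feed 69.7→25 °C: -833.01 kJ/min
Outlet flows (mol/min): A 42.77, B 42.77, C 18.33, H₂O 18.33
Sensible, products 25→199 °C: 3261.7 kJ/min
Q = ΔH = 2104.3 kJ/min = 35.071 kW
Heat supplied = 126260 kJ/h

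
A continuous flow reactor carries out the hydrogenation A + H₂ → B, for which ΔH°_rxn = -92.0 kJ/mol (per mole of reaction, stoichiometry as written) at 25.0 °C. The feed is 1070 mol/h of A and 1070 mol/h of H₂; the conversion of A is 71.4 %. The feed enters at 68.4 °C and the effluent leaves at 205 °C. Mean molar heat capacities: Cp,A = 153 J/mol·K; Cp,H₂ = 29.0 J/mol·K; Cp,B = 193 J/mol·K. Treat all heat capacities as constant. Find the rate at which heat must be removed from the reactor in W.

Extent of reaction ξ = 0.714 × 1070 = 763.98 mol/h
Reaction term: ξ·ΔH°_rxn = 763.98 × -92.0 = -70286 kJ/h
Sensible, feed 68.4→25 °C: -8451.7 kJ/h
Outlet flows (mol/h): A 306.02, H₂ 306.02, B 763.98
Sensible, products 25→205 °C: 36566 kJ/h
Q = ΔH = -42172 kJ/h = -11.714 kW
Heat removed = 11714 W

Q_out = 11700 W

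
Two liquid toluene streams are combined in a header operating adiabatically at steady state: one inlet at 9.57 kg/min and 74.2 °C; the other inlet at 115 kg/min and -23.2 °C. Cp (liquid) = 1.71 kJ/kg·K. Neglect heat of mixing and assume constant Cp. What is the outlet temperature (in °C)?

Energy balance with Q = 0: Σ ṁᵢCp,ᵢ(T_out − Tᵢ) = 0
T_out = Σ ṁᵢCp,ᵢTᵢ / Σ ṁᵢCp,ᵢ
      = -3348 / 213.01 = -15.717 °C

T_out = -15.7 °C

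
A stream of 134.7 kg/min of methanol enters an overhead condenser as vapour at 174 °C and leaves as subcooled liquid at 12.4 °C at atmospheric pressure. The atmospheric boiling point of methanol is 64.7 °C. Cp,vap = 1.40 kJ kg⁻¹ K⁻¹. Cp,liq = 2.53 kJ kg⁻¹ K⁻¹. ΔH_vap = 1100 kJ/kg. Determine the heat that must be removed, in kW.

vapour 174→64.7 °C: -153.02 kJ/kg
condensation at 64.7 °C: -1100 kJ/kg
liquid 64.7→12.4 °C: -132.32 kJ/kg
Δh = -153.02 + -1100 + -132.32 = -1385.3 kJ/kg
Q = ṁ·Δh = 134.7 kg/min × -1385.3 kJ/kg = -186610 kJ/min
|Q| = 3110.1 kW

Q_c = 3110 kW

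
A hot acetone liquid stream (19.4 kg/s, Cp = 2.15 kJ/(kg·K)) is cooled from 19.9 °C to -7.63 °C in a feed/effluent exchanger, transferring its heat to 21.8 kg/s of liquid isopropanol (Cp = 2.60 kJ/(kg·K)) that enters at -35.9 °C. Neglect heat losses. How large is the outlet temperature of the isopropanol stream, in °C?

T_c,out = -15.6 °C

Heat released by hot stream: Q = 19.4 × 2.15 × (19.9 − -7.63) = 1148.3 kJ/s
Energy balance on cold side (adiabatic exchanger): Q = ṁ_c·Cp_c·(T_c,out − T_c,in)
T_c,out = -35.9 + 1148.3/(21.8 × 2.60) = -15.641 °C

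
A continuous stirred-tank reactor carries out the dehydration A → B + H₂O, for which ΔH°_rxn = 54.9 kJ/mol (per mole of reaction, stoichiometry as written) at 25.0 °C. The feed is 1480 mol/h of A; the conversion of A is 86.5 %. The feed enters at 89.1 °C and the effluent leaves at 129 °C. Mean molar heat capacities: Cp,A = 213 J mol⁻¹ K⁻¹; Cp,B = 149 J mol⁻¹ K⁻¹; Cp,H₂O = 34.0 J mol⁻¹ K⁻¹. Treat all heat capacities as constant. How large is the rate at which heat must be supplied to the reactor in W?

Extent of reaction ξ = 0.865 × 1480 = 1280.2 mol/h
Reaction term: ξ·ΔH°_rxn = 1280.2 × 54.9 = 70283 kJ/h
Sensible, feed 89.1→25 °C: -20207 kJ/h
Outlet flows (mol/h): A 199.8, B 1280.2, H₂O 1280.2
Sensible, products 25→129 °C: 28791 kJ/h
Q = ΔH = 78867 kJ/h = 21.907 kW
Heat supplied = 21907 W

Q_in = 21900 W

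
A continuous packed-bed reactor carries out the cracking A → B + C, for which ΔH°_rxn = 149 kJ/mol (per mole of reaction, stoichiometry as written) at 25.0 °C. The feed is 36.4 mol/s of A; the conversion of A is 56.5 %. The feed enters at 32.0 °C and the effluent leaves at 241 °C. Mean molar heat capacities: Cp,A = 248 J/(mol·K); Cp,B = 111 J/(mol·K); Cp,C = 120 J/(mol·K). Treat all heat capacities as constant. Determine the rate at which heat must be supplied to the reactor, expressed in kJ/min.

Extent of reaction ξ = 0.565 × 36.4 = 20.566 mol/s
Reaction term: ξ·ΔH°_rxn = 20.566 × 149 = 3064.3 kJ/s
Sensible, feed 32.0→25 °C: -63.19 kJ/s
Outlet flows (mol/s): A 15.834, B 20.566, C 20.566
Sensible, products 25→241 °C: 1874.4 kJ/s
Q = ΔH = 4875.5 kJ/s = 4875.5 kW
Heat supplied = 292530 kJ/min

Q_in = 293000 kJ/min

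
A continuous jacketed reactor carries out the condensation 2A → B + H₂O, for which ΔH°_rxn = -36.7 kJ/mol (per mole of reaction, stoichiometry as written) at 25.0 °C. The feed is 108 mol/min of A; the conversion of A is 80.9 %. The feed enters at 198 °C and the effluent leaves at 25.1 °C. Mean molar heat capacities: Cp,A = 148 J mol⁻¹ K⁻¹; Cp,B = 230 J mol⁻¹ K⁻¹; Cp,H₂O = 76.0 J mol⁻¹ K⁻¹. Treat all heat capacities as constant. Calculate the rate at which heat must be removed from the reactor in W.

Extent of reaction ξ = 0.809 × 108 / 2 = 43.686 mol/min
Reaction term: ξ·ΔH°_rxn = 43.686 × -36.7 = -1603.3 kJ/min
Sensible, feed 198→25 °C: -2765.2 kJ/min
Outlet flows (mol/min): A 20.628, B 43.686, H₂O 43.686
Sensible, products 25→25.1 °C: 1.6421 kJ/min
Q = ΔH = -4366.9 kJ/min = -72.781 kW
Heat removed = 72781 W

Q_out = 72800 W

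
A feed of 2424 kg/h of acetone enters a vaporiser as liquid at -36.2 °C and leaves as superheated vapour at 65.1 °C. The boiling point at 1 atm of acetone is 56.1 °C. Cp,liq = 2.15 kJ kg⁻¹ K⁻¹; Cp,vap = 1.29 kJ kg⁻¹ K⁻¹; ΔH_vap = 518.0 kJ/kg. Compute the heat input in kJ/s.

liquid -36.2→56.1 °C: 198.45 kJ/kg
vaporisation at 56.1 °C: 518 kJ/kg
vapour 56.1→65.1 °C: 11.61 kJ/kg
Δh = 198.45 + 518 + 11.61 = 728.06 kJ/kg
Q = ṁ·Δh = 2424 kg/h × 728.06 kJ/kg = 1.7648e+06 kJ/h
|Q| = 490.22 kW

Q = 490 kJ/s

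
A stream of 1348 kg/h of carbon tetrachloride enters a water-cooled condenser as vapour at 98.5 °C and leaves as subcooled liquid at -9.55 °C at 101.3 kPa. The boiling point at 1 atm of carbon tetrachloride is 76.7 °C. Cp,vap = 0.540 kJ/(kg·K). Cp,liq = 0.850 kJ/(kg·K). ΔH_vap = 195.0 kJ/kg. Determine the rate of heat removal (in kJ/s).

Q_c = 105 kJ/s

vapour 98.5→76.7 °C: -11.772 kJ/kg
condensation at 76.7 °C: -195 kJ/kg
liquid 76.7→-9.55 °C: -73.312 kJ/kg
Δh = -11.772 + -195 + -73.312 = -280.08 kJ/kg
Q = ṁ·Δh = 1348 kg/h × -280.08 kJ/kg = -377550 kJ/h
|Q| = 104.88 kW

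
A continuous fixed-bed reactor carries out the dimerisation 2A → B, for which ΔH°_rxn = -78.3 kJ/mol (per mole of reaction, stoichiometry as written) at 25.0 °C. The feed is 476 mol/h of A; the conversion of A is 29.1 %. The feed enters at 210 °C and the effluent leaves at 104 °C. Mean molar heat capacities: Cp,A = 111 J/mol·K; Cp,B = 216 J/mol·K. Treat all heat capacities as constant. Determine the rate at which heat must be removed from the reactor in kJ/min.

Q_out = 184 kJ/min

Extent of reaction ξ = 0.291 × 476 / 2 = 69.258 mol/h
Reaction term: ξ·ΔH°_rxn = 69.258 × -78.3 = -5422.9 kJ/h
Sensible, feed 210→25 °C: -9774.7 kJ/h
Outlet flows (mol/h): A 337.48, B 69.258
Sensible, products 25→104 °C: 4141.2 kJ/h
Q = ΔH = -11056 kJ/h = -3.0712 kW
Heat removed = 184.27 kJ/min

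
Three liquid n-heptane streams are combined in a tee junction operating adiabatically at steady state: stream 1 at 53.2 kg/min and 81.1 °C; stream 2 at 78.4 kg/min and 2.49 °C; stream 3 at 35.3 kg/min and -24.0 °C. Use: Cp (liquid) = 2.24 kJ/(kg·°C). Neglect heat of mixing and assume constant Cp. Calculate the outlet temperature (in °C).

T_out = 21.9 °C

Energy balance with Q = 0: Σ ṁᵢCp,ᵢ(T_out − Tᵢ) = 0
Σ ṁᵢCp,ᵢTᵢ = 53.2×2.24×81.1 + 78.4×2.24×2.49 + 35.3×2.24×-24.0 = 8204.1
Σ ṁᵢCp,ᵢ = 53.2×2.24 + 78.4×2.24 + 35.3×2.24 = 373.86
T_out = 8204.1 / 373.86 = 21.944 °C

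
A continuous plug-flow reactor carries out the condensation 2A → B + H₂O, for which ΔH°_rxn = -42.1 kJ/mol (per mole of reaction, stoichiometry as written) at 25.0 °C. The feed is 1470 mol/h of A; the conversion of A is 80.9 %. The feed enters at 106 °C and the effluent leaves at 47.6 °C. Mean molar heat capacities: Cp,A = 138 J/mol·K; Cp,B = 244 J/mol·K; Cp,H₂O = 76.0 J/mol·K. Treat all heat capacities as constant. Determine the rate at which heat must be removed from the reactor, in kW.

Extent of reaction ξ = 0.809 × 1470 / 2 = 594.62 mol/h
Reaction term: ξ·ΔH°_rxn = 594.62 × -42.1 = -25033 kJ/h
Sensible, feed 106→25 °C: -16432 kJ/h
Outlet flows (mol/h): A 280.77, B 594.62, H₂O 594.62
Sensible, products 25→47.6 °C: 5175.9 kJ/h
Q = ΔH = -36289 kJ/h = -10.08 kW
Heat removed = 10.08 kW

Q_out = 10.1 kW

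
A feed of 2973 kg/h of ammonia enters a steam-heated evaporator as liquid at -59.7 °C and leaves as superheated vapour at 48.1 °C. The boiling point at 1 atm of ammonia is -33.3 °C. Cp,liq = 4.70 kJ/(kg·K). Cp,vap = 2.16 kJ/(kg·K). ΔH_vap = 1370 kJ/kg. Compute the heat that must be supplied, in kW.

liquid -59.7→-33.3 °C: 124.08 kJ/kg
vaporisation at -33.3 °C: 1370 kJ/kg
vapour -33.3→48.1 °C: 175.82 kJ/kg
Δh = 124.08 + 1370 + 175.82 = 1669.9 kJ/kg
Q = ṁ·Δh = 2973 kg/h × 1669.9 kJ/kg = 4.9646e+06 kJ/h
|Q| = 1379.1 kW

Q = 1380 kW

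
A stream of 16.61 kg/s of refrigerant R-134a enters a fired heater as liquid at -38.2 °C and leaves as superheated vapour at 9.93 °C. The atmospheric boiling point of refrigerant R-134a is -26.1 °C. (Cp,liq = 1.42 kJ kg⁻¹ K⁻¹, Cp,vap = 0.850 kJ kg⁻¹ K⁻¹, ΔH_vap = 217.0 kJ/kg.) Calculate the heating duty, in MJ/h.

Q = 15800 MJ/h

liquid -38.2→-26.1 °C: 17.182 kJ/kg
vaporisation at -26.1 °C: 217 kJ/kg
vapour -26.1→9.93 °C: 30.625 kJ/kg
Δh = 17.182 + 217 + 30.625 = 264.81 kJ/kg
Q = ṁ·Δh = 16.61 kg/s × 264.81 kJ/kg = 4398.5 kJ/s
|Q| = 4398.5 kW = 15834 MJ/h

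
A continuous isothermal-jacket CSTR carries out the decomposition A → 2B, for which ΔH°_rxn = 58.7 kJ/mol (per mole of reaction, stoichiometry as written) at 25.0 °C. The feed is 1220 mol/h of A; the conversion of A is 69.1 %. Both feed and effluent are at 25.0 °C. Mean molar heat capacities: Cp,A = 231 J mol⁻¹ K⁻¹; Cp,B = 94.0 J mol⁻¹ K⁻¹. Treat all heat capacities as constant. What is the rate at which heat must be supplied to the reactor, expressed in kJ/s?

Extent of reaction ξ = 0.691 × 1220 = 843.02 mol/h
Reaction term: ξ·ΔH°_rxn = 843.02 × 58.7 = 49485 kJ/h
Q = ΔH = 49485 kJ/h = 13.746 kW
Heat supplied = 13.746 kJ/s

Q_in = 13.7 kJ/s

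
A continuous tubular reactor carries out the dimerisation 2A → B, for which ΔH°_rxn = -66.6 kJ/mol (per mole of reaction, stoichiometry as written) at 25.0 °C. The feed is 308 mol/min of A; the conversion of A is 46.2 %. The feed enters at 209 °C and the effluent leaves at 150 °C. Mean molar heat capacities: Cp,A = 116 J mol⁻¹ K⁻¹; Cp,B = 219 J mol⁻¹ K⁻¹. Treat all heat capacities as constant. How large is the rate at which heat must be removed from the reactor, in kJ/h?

Q_out = 418000 kJ/h

Extent of reaction ξ = 0.462 × 308 / 2 = 71.148 mol/min
Reaction term: ξ·ΔH°_rxn = 71.148 × -66.6 = -4738.5 kJ/min
Sensible, feed 209→25 °C: -6574 kJ/min
Outlet flows (mol/min): A 165.7, B 71.148
Sensible, products 25→150 °C: 4350.4 kJ/min
Q = ΔH = -6962 kJ/min = -116.03 kW
Heat removed = 417720 kJ/h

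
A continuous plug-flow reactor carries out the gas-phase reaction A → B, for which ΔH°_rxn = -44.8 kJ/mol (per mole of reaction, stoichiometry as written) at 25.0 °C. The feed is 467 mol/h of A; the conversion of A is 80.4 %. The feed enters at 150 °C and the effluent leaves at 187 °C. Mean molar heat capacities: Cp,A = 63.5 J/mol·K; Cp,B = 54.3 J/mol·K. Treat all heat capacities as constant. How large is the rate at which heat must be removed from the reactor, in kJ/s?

Extent of reaction ξ = 0.804 × 467 = 375.47 mol/h
Reaction term: ξ·ΔH°_rxn = 375.47 × -44.8 = -16821 kJ/h
Sensible, feed 150→25 °C: -3706.8 kJ/h
Outlet flows (mol/h): A 91.532, B 375.47
Sensible, products 25→187 °C: 4244.4 kJ/h
Q = ΔH = -16283 kJ/h = -4.5232 kW
Heat removed = 4.5232 kJ/s

Q_out = 4.52 kJ/s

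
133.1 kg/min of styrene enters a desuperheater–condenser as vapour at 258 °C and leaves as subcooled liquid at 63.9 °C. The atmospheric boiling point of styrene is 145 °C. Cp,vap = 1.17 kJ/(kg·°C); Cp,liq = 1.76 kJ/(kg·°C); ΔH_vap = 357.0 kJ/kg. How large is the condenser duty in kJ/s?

vapour 258→145 °C: -132.21 kJ/kg
condensation at 145 °C: -357 kJ/kg
liquid 145→63.9 °C: -142.74 kJ/kg
Δh = -132.21 + -357 + -142.74 = -631.95 kJ/kg
Q = ṁ·Δh = 133.1 kg/min × -631.95 kJ/kg = -84112 kJ/min
|Q| = 1401.9 kW

Q_c = 1400 kJ/s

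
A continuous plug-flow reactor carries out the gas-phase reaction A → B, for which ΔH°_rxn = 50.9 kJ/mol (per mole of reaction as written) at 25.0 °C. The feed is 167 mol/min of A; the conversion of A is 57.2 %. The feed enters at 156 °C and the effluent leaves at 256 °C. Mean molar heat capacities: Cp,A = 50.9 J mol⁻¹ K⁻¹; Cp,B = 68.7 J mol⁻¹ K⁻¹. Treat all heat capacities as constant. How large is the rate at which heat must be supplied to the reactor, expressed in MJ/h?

Extent of reaction ξ = 0.572 × 167 = 95.524 mol/min
Reaction term: ξ·ΔH°_rxn = 95.524 × 50.9 = 4862.2 kJ/min
Sensible, feed 156→25 °C: -1113.5 kJ/min
Outlet flows (mol/min): A 71.476, B 95.524
Sensible, products 25→256 °C: 2356.3 kJ/min
Q = ΔH = 6105 kJ/min = 101.75 kW
Heat supplied = 366.3 MJ/h

Q_in = 366 MJ/h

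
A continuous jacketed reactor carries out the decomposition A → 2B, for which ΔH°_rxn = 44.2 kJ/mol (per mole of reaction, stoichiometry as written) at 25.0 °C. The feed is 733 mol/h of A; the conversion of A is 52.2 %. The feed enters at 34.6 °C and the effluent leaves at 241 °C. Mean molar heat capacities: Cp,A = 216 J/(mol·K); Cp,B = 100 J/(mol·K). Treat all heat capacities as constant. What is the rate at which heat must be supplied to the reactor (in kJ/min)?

Extent of reaction ξ = 0.522 × 733 = 382.63 mol/h
Reaction term: ξ·ΔH°_rxn = 382.63 × 44.2 = 16912 kJ/h
Sensible, feed 34.6→25 °C: -1519.9 kJ/h
Outlet flows (mol/h): A 350.37, B 765.25
Sensible, products 25→241 °C: 32876 kJ/h
Q = ΔH = 48269 kJ/h = 13.408 kW
Heat supplied = 804.48 kJ/min

Q_in = 804 kJ/min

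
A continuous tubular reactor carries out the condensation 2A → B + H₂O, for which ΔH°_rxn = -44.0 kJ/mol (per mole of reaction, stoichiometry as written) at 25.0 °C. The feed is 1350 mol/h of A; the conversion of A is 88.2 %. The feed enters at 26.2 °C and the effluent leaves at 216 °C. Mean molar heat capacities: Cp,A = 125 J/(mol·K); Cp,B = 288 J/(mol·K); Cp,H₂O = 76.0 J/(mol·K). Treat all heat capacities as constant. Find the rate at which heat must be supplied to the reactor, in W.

Q_in = 5220 W

Extent of reaction ξ = 0.882 × 1350 / 2 = 595.35 mol/h
Reaction term: ξ·ΔH°_rxn = 595.35 × -44.0 = -26195 kJ/h
Sensible, feed 26.2→25 °C: -202.5 kJ/h
Outlet flows (mol/h): A 159.3, B 595.35, H₂O 595.35
Sensible, products 25→216 °C: 45194 kJ/h
Q = ΔH = 18797 kJ/h = 5.2213 kW
Heat supplied = 5221.3 W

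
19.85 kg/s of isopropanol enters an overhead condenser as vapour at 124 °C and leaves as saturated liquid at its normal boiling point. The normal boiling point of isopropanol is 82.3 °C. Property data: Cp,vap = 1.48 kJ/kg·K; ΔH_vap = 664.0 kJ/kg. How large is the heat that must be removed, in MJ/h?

vapour 124→82.3 °C: -61.716 kJ/kg
condensation at 82.3 °C: -664 kJ/kg
Δh = -61.716 + -664 = -725.72 kJ/kg
Q = ṁ·Δh = 19.85 kg/s × -725.72 kJ/kg = -14405 kJ/s
|Q| = 14405 kW = 51860 MJ/h

Q_c = 51900 MJ/h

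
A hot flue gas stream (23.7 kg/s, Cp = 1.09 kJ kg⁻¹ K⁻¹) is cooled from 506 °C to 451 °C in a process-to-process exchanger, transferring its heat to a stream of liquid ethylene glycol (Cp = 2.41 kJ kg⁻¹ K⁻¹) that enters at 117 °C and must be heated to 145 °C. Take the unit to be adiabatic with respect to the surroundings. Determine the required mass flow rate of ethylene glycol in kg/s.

ṁ_c = 21.1 kg/s

Heat released by hot stream: Q = 23.7 × 1.09 × (506 − 451) = 1420.8 kJ/s
Energy balance on cold side (adiabatic exchanger): Q = ṁ_c·Cp_c·(T_c,out − T_c,in)
ṁ_c = 1420.8 / [2.41 × (145 − 117)] = 21.055 kg/s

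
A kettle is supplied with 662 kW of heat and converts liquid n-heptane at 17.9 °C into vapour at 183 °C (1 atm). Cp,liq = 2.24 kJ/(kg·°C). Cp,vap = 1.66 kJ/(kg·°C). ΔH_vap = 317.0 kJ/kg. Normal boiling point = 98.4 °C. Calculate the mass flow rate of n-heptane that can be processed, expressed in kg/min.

ṁ = 62.3 kg/min

Δh = 2.24×(98.4−17.9) + 317.0 + 1.66×(183−98.4) = 637.76 kJ/kg
Q = 662 kW = 662 kJ/s = 39720 kJ/min
ṁ = Q/Δh = 39720 / 637.76 = 62.281 kg/min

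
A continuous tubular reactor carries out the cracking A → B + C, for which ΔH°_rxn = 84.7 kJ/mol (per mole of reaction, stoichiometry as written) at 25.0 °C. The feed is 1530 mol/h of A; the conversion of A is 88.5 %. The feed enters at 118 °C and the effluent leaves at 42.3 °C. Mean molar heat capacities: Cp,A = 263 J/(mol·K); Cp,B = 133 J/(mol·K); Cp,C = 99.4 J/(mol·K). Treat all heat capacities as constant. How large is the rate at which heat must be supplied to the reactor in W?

Q_in = 23200 W

Extent of reaction ξ = 0.885 × 1530 = 1354 mol/h
Reaction term: ξ·ΔH°_rxn = 1354 × 84.7 = 114690 kJ/h
Sensible, feed 118→25 °C: -37422 kJ/h
Outlet flows (mol/h): A 175.95, B 1354, C 1354
Sensible, products 25→42.3 °C: 6244.5 kJ/h
Q = ΔH = 83510 kJ/h = 23.197 kW
Heat supplied = 23197 W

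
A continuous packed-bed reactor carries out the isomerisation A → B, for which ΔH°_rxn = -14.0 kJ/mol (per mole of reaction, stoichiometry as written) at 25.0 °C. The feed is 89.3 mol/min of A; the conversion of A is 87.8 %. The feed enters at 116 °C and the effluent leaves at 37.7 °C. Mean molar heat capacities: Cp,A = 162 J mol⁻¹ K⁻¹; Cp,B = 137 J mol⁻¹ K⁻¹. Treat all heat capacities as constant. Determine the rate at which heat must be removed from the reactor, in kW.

Extent of reaction ξ = 0.878 × 89.3 = 78.405 mol/min
Reaction term: ξ·ΔH°_rxn = 78.405 × -14.0 = -1097.7 kJ/min
Sensible, feed 116→25 °C: -1316.5 kJ/min
Outlet flows (mol/min): A 10.895, B 78.405
Sensible, products 25→37.7 °C: 158.83 kJ/min
Q = ΔH = -2255.3 kJ/min = -37.588 kW
Heat removed = 37.588 kW

Q_out = 37.6 kW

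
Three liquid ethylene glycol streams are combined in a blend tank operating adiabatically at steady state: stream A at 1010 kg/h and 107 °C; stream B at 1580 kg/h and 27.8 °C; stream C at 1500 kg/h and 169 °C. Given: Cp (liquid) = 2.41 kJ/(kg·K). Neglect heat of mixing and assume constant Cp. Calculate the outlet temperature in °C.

T_out = 99.1 °C

Energy balance with Q = 0: Σ ṁᵢCp,ᵢ(T_out − Tᵢ) = 0
T_out = Σ ṁᵢCp,ᵢTᵢ / Σ ṁᵢCp,ᵢ
      = 977240 / 9856.9 = 99.143 °C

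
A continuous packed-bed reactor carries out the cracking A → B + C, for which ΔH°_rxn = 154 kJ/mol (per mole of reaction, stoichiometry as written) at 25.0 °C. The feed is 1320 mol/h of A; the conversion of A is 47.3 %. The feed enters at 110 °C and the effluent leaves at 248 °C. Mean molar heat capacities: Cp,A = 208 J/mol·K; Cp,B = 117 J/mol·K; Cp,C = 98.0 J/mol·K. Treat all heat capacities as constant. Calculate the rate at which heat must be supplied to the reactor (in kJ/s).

Extent of reaction ξ = 0.473 × 1320 = 624.36 mol/h
Reaction term: ξ·ΔH°_rxn = 624.36 × 154 = 96151 kJ/h
Sensible, feed 110→25 °C: -23338 kJ/h
Outlet flows (mol/h): A 695.64, B 624.36, C 624.36
Sensible, products 25→248 °C: 62202 kJ/h
Q = ΔH = 135020 kJ/h = 37.504 kW
Heat supplied = 37.504 kJ/s

Q_in = 37.5 kJ/s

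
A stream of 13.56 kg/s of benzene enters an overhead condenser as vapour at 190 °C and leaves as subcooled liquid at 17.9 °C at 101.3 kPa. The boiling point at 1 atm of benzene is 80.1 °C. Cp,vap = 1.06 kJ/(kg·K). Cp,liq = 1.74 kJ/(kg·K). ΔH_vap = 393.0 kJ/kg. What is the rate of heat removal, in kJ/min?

Q_c = 503000 kJ/min

vapour 190→80.1 °C: -116.49 kJ/kg
condensation at 80.1 °C: -393 kJ/kg
liquid 80.1→17.9 °C: -108.23 kJ/kg
Δh = -116.49 + -393 + -108.23 = -617.72 kJ/kg
Q = ṁ·Δh = 13.56 kg/s × -617.72 kJ/kg = -8376.3 kJ/s
|Q| = 8376.3 kW = 502580 kJ/min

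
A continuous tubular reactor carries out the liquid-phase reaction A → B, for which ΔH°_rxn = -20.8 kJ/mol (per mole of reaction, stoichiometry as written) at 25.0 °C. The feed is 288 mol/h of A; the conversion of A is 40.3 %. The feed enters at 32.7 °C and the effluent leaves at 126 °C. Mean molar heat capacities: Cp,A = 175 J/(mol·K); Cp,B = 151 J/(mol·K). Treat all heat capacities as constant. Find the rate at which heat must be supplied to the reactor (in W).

Q_in = 557 W

Extent of reaction ξ = 0.403 × 288 = 116.06 mol/h
Reaction term: ξ·ΔH°_rxn = 116.06 × -20.8 = -2414.1 kJ/h
Sensible, feed 32.7→25 °C: -388.08 kJ/h
Outlet flows (mol/h): A 171.94, B 116.06
Sensible, products 25→126 °C: 4809.1 kJ/h
Q = ΔH = 2006.8 kJ/h = 0.55746 kW
Heat supplied = 557.46 W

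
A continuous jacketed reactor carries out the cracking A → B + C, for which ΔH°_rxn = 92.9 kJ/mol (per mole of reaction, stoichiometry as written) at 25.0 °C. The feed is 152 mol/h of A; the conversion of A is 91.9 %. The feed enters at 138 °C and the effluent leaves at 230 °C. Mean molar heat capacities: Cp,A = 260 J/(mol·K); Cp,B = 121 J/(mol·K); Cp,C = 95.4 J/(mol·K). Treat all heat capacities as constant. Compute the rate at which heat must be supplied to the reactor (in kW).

Extent of reaction ξ = 0.919 × 152 = 139.69 mol/h
Reaction term: ξ·ΔH°_rxn = 139.69 × 92.9 = 12977 kJ/h
Sensible, feed 138→25 °C: -4465.8 kJ/h
Outlet flows (mol/h): A 12.312, B 139.69, C 139.69
Sensible, products 25→230 °C: 6853.1 kJ/h
Q = ΔH = 15364 kJ/h = 4.2679 kW
Heat supplied = 4.2679 kW

Q_in = 4.27 kW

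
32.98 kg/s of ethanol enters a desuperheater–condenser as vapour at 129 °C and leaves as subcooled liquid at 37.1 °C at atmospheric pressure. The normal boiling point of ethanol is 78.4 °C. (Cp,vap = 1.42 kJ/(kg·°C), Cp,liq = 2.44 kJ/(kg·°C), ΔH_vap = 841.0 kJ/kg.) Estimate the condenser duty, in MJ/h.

Q_c = 120000 MJ/h

vapour 129→78.4 °C: -71.852 kJ/kg
condensation at 78.4 °C: -841 kJ/kg
liquid 78.4→37.1 °C: -100.77 kJ/kg
Δh = -71.852 + -841 + -100.77 = -1013.6 kJ/kg
Q = ṁ·Δh = 32.98 kg/s × -1013.6 kJ/kg = -33429 kJ/s
|Q| = 33429 kW = 120350 MJ/h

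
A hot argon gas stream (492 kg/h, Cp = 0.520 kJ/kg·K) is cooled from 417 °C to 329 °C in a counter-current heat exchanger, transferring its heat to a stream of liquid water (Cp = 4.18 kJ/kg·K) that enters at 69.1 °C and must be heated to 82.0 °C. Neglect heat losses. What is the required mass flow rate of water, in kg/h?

Heat released by hot stream: Q = 492 × 0.520 × (417 − 329) = 22514 kJ/h
Energy balance on cold side (adiabatic exchanger): Q = ṁ_c·Cp_c·(T_c,out − T_c,in)
ṁ_c = 22514 / [4.18 × (82.0 − 69.1)] = 417.53 kg/h

ṁ_c = 418 kg/h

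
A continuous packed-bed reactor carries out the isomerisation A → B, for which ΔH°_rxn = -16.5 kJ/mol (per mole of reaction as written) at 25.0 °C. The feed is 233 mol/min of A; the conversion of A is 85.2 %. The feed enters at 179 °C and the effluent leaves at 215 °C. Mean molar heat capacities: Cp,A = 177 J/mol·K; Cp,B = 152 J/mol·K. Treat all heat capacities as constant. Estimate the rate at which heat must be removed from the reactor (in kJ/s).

Extent of reaction ξ = 0.852 × 233 = 198.52 mol/min
Reaction term: ξ·ΔH°_rxn = 198.52 × -16.5 = -3275.5 kJ/min
Sensible, feed 179→25 °C: -6351.1 kJ/min
Outlet flows (mol/min): A 34.484, B 198.52
Sensible, products 25→215 °C: 6892.8 kJ/min
Q = ΔH = -2733.8 kJ/min = -45.563 kW
Heat removed = 45.563 kJ/s

Q_out = 45.6 kJ/s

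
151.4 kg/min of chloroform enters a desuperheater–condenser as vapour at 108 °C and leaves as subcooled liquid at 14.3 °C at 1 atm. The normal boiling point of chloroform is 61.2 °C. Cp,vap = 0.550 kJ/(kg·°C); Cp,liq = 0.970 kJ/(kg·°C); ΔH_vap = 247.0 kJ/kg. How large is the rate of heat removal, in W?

vapour 108→61.2 °C: -25.74 kJ/kg
condensation at 61.2 °C: -247 kJ/kg
liquid 61.2→14.3 °C: -45.493 kJ/kg
Δh = -25.74 + -247 + -45.493 = -318.23 kJ/kg
Q = ṁ·Δh = 151.4 kg/min × -318.23 kJ/kg = -48180 kJ/min
|Q| = 803.01 kW = 803010 W

Q_c = 803000 W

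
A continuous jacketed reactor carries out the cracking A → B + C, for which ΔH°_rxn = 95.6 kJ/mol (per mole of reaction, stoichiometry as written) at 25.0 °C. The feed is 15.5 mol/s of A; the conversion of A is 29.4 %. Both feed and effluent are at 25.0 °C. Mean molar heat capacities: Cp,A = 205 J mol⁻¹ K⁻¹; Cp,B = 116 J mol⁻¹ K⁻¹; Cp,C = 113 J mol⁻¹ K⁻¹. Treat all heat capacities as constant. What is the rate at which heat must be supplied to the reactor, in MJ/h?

Extent of reaction ξ = 0.294 × 15.5 = 4.557 mol/s
Reaction term: ξ·ΔH°_rxn = 4.557 × 95.6 = 435.65 kJ/s
Q = ΔH = 435.65 kJ/s = 435.65 kW
Heat supplied = 1568.3 MJ/h

Q_in = 1570 MJ/h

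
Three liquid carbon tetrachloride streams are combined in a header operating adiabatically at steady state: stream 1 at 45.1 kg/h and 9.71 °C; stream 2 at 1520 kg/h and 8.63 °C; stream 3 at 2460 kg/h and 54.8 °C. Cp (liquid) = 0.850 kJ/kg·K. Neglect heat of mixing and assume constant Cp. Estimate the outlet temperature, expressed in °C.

T_out = 36.9 °C

No heat crosses the boundary, so H_out = H_in.
Σ ṁᵢCp,ᵢTᵢ = 45.1×0.850×9.71 + 1520×0.850×8.63 + 2460×0.850×54.8 = 126110
Σ ṁᵢCp,ᵢ = 45.1×0.850 + 1520×0.850 + 2460×0.850 = 3421.3
T_out = 126110 / 3421.3 = 36.86 °C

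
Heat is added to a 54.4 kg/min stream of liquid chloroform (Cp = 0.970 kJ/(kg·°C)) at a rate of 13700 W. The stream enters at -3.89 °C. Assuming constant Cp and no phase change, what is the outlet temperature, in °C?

Q = 13700 W = 822 kJ/min
ΔT = Q/(ṁ·Cp) = 822/(54.4×0.970) = 15.578 K
T_out = -3.89 + 15.578 = 11.688 °C

T_out = 11.7 °C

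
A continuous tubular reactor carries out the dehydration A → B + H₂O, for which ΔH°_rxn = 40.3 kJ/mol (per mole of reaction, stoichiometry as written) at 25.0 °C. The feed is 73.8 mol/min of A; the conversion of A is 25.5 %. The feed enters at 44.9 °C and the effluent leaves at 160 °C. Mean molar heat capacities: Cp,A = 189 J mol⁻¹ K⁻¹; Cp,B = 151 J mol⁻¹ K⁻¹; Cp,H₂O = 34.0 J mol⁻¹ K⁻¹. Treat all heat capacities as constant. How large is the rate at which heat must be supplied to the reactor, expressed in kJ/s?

Q_in = 39.2 kJ/s

Extent of reaction ξ = 0.255 × 73.8 = 18.819 mol/min
Reaction term: ξ·ΔH°_rxn = 18.819 × 40.3 = 758.41 kJ/min
Sensible, feed 44.9→25 °C: -277.57 kJ/min
Outlet flows (mol/min): A 54.981, B 18.819, H₂O 18.819
Sensible, products 25→160 °C: 1872.8 kJ/min
Q = ΔH = 2353.7 kJ/min = 39.228 kW
Heat supplied = 39.228 kJ/s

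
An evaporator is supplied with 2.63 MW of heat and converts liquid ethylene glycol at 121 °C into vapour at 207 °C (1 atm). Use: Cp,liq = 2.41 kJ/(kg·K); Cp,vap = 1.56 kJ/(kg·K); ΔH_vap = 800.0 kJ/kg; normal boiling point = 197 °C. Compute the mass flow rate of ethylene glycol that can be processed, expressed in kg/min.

ṁ = 158 kg/min

Δh = 2.41×(197−121) + 800.0 + 1.56×(207−197) = 998.76 kJ/kg
Q = 2.63 MW = 2630 kJ/s = 157800 kJ/min
ṁ = Q/Δh = 157800 / 998.76 = 158 kg/min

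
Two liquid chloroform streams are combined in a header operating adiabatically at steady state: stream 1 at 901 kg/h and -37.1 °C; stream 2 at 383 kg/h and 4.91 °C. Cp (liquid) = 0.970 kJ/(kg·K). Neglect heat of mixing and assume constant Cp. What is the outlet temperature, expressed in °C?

Adiabatic, steady state ⇒ Σ ṁᵢCp,ᵢ(T_out − Tᵢ) = 0
T_out = Σ ṁᵢCp,ᵢTᵢ / Σ ṁᵢCp,ᵢ
      = -30600 / 1245.5 = -24.569 °C

T_out = -24.6 °C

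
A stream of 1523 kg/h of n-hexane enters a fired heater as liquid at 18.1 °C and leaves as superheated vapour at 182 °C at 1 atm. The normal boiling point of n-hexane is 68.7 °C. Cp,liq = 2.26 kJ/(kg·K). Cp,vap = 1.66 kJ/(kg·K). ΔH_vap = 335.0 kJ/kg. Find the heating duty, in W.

Q = 270000 W

liquid 18.1→68.7 °C: 114.36 kJ/kg
vaporisation at 68.7 °C: 335 kJ/kg
vapour 68.7→182 °C: 188.08 kJ/kg
Δh = 114.36 + 335 + 188.08 = 637.43 kJ/kg
Q = ṁ·Δh = 1523 kg/h × 637.43 kJ/kg = 970810 kJ/h
|Q| = 269.67 kW = 269670 W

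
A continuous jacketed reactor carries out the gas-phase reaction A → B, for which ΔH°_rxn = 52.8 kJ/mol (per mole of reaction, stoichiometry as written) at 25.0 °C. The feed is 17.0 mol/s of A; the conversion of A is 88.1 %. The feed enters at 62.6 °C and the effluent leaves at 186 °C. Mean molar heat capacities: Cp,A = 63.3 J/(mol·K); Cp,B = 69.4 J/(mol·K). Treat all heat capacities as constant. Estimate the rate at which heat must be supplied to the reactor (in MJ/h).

Q_in = 3380 MJ/h

Extent of reaction ξ = 0.881 × 17.0 = 14.977 mol/s
Reaction term: ξ·ΔH°_rxn = 14.977 × 52.8 = 790.79 kJ/s
Sensible, feed 62.6→25 °C: -40.461 kJ/s
Outlet flows (mol/s): A 2.023, B 14.977
Sensible, products 25→186 °C: 187.96 kJ/s
Q = ΔH = 938.29 kJ/s = 938.29 kW
Heat supplied = 3377.8 MJ/h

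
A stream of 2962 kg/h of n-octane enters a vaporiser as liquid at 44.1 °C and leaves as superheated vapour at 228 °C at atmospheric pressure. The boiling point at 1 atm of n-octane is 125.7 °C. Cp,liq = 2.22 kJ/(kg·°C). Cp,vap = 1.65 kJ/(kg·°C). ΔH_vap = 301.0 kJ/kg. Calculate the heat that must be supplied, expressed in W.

Q = 536000 W

liquid 44.1→125.7 °C: 181.15 kJ/kg
vaporisation at 125.7 °C: 301 kJ/kg
vapour 125.7→228 °C: 168.79 kJ/kg
Δh = 181.15 + 301 + 168.79 = 650.95 kJ/kg
Q = ṁ·Δh = 2962 kg/h × 650.95 kJ/kg = 1.9281e+06 kJ/h
|Q| = 535.58 kW = 535580 W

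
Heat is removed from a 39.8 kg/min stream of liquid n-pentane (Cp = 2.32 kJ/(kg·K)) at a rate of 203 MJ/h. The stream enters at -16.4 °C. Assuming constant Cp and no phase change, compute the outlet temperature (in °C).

T_out = -53.0 °C

Q = 203 MJ/h = 3383.3 kJ/min
ΔT = Q/(ṁ·Cp) = 3383.3/(39.8×2.32) = 36.642 K
T_out = -16.4 − 36.642 = -53.042 °C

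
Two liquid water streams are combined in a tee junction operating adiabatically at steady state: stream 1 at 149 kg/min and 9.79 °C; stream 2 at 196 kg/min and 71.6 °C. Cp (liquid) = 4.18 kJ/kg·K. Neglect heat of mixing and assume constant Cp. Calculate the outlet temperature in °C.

Adiabatic, steady state ⇒ Σ ṁᵢCp,ᵢ(T_out − Tᵢ) = 0
T_out = Σ ṁᵢCp,ᵢTᵢ / Σ ṁᵢCp,ᵢ
      = 64758 / 1442.1 = 44.905 °C

T_out = 44.9 °C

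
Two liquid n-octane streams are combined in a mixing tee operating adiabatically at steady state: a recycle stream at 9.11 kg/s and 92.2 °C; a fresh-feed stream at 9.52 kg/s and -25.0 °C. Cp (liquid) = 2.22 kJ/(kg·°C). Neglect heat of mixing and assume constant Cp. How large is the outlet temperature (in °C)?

Adiabatic, steady state ⇒ Σ ṁᵢCp,ᵢ(T_out − Tᵢ) = 0
T_out = Σ ṁᵢCp,ᵢTᵢ / Σ ṁᵢCp,ᵢ
      = 1336.3 / 41.359 = 32.31 °C

T_out = 32.3 °C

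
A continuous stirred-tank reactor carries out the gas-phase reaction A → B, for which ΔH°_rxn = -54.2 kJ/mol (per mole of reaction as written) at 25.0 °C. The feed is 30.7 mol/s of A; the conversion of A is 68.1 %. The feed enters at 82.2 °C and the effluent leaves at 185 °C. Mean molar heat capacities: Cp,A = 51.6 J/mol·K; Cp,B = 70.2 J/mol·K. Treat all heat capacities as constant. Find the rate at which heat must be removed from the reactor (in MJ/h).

Q_out = 3270 MJ/h

Extent of reaction ξ = 0.681 × 30.7 = 20.907 mol/s
Reaction term: ξ·ΔH°_rxn = 20.907 × -54.2 = -1133.1 kJ/s
Sensible, feed 82.2→25 °C: -90.612 kJ/s
Outlet flows (mol/s): A 9.7933, B 20.907
Sensible, products 25→185 °C: 315.68 kJ/s
Q = ΔH = -908.08 kJ/s = -908.08 kW
Heat removed = 3269.1 MJ/h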